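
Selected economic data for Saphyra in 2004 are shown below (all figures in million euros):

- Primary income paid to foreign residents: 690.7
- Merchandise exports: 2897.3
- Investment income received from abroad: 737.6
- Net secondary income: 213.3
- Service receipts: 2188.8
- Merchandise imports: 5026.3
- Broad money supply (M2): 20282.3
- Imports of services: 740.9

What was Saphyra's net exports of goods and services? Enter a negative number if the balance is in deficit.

-681.1

Goods balance = 2897.3 - 5026.3 = -2129.0
Services balance = 2188.8 - 740.9 = 1447.9
Trade balance (goods + services) = -2129.0 + 1447.9 = -681.1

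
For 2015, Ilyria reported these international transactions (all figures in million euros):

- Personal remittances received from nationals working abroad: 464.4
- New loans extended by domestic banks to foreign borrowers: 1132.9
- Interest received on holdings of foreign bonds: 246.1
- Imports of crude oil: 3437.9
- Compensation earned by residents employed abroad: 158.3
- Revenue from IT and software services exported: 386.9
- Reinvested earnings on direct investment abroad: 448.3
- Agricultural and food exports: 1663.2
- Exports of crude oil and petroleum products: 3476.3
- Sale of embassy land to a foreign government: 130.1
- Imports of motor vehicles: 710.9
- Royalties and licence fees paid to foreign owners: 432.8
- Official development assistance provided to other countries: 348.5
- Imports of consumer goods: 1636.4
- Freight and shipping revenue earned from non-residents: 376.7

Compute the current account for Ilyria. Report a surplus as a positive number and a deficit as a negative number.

Goods: 1663.2 - 3437.9 - 1636.4 + 3476.3 - 710.9 = -645.7
Services: 376.7 + 386.9 - 432.8 = 330.8
Primary income: 246.1 + 448.3 + 158.3 = 852.7
Secondary income: -348.5 + 464.4 = 115.9
Current account = (-645.7) + 330.8 + 852.7 + 115.9 = 653.7
(Excluded from the current account — financial account: new loans extended by domestic banks to foreign borrowers 1132.9; capital account: sale of embassy land to a foreign government 130.1.)

653.7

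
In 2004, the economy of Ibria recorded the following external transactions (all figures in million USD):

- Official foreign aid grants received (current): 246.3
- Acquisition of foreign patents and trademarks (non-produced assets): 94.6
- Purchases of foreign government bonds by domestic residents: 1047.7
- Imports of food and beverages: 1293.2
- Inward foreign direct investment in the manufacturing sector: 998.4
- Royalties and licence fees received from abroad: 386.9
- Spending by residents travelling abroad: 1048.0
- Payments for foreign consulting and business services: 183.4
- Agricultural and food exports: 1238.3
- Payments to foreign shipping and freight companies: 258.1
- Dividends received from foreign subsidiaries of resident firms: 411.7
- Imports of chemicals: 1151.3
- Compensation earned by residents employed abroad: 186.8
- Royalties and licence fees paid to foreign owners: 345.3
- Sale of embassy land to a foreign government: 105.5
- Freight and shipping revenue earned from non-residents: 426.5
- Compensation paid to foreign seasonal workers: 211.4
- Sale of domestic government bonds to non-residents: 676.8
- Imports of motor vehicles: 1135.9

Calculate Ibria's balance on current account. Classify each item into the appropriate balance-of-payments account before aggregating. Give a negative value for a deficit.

Goods: -1151.3 - 1293.2 - 1135.9 + 1238.3 = -2342.1
Services: -183.4 + 426.5 - 1048.0 - 345.3 + 386.9 - 258.1 = -1021.4
Primary income: 411.7 + 186.8 - 211.4 = 387.1
Secondary income: 246.3
Current account = (-2342.1) + (-1021.4) + 387.1 + 246.3 = -2730.1
(Excluded from the current account — capital account: acquisition of foreign patents and trademarks (non-produced assets) 94.6, sale of embassy land to a foreign government 105.5; financial account: purchases of foreign government bonds by domestic residents 1047.7, inward foreign direct investment in the manufacturing sector 998.4, sale of domestic government bonds to non-residents 676.8.)

-2730.1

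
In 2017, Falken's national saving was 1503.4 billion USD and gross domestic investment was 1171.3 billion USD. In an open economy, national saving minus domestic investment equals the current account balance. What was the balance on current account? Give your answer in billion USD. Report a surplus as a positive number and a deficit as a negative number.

332.1

S - I = CA (net lending to the rest of the world).
CA = S - I = 1503.4 - 1171.3 = 332.1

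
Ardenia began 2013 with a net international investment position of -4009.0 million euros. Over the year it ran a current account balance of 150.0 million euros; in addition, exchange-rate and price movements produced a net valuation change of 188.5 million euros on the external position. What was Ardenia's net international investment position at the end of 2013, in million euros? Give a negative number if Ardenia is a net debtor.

-3670.5

Change in NIIP = current account + net valuation change = 150.0 + 188.5 = 338.5
End-of-year NIIP = -4009.0 + 338.5 = -3670.5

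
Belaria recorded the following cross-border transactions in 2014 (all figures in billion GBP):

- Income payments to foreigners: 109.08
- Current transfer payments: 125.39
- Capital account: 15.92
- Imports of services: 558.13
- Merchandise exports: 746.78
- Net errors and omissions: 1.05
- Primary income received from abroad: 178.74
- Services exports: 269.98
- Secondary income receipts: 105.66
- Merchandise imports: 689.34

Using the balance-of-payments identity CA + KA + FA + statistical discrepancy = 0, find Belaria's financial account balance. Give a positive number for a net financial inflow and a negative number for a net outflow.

163.81

Goods balance = 746.78 - 689.34 = 57.44
Services balance = 269.98 - 558.13 = -288.15
Trade balance (goods + services) = 57.44 + (-288.15) = -230.71
Net primary income = 178.74 - 109.08 = 69.66
Net secondary income = 105.66 - 125.39 = -19.73
Current account = -230.71 + 69.66 + (-19.73) = -180.78
Financial account = -(-180.78 + 15.92 + 1.05) = 163.81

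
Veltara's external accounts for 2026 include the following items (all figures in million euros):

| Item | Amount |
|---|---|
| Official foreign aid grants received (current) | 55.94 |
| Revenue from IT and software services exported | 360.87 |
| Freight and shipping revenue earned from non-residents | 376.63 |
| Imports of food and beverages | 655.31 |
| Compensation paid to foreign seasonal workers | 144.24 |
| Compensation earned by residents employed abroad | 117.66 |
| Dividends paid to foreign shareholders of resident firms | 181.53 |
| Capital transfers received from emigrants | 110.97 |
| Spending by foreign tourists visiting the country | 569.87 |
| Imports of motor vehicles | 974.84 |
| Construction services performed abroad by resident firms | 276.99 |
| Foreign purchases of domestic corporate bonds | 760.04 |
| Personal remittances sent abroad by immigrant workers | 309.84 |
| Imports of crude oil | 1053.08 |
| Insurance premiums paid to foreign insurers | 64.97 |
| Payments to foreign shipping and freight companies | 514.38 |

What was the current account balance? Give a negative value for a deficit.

Goods: -655.31 - 974.84 - 1053.08 = -2683.23
Services: 276.99 + 376.63 - 514.38 + 360.87 - 64.97 + 569.87 = 1005.01
Primary income: -144.24 + 117.66 - 181.53 = -208.11
Secondary income: 55.94 - 309.84 = -253.90
Current account = (-2683.23) + 1005.01 + (-208.11) + (-253.90) = -2140.23
(Excluded from the current account — capital account: capital transfers received from emigrants 110.97; financial account: foreign purchases of domestic corporate bonds 760.04.)

-2140.23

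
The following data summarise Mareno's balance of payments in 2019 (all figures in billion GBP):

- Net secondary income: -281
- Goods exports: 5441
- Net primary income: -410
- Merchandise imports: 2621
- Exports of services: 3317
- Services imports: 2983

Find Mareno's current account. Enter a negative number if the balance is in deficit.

2463

Goods balance = 5441 - 2621 = 2820
Services balance = 3317 - 2983 = 334
Trade balance (goods + services) = 2820 + 334 = 3154
Net primary income = -410
Net secondary income = -281
Current account = 3154 + (-410) + (-281) = 2463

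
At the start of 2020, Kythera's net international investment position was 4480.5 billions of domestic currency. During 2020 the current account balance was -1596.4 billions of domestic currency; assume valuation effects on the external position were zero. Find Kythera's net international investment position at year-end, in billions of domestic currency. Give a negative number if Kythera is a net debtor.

With no valuation effects, change in NIIP = current account = -1596.4
End-of-year NIIP = 4480.5 + (-1596.4) = 2884.1

2884.1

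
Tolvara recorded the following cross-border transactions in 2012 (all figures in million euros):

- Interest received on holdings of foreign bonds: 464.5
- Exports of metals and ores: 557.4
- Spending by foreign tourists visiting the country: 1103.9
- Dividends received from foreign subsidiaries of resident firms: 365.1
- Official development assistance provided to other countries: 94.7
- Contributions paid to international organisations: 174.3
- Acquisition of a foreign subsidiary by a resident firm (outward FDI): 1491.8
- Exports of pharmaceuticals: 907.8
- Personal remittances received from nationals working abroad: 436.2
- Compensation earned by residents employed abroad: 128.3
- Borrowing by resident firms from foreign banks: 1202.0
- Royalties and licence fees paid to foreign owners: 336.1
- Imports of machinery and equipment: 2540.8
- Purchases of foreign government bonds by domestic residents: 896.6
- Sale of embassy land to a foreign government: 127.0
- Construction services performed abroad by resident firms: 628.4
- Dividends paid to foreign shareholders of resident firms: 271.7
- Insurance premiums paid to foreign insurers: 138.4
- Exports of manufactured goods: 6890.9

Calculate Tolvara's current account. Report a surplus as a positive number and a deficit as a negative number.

7926.5

Goods: 6890.9 - 2540.8 + 557.4 + 907.8 = 5815.3
Services: -138.4 + 1103.9 - 336.1 + 628.4 = 1257.8
Primary income: 365.1 - 271.7 + 128.3 + 464.5 = 686.2
Secondary income: -94.7 - 174.3 + 436.2 = 167.2
Current account = 5815.3 + 1257.8 + 686.2 + 167.2 = 7926.5
(Excluded from the current account — financial account: acquisition of a foreign subsidiary by a resident firm (outward FDI) 1491.8, borrowing by resident firms from foreign banks 1202.0, purchases of foreign government bonds by domestic residents 896.6; capital account: sale of embassy land to a foreign government 127.0.)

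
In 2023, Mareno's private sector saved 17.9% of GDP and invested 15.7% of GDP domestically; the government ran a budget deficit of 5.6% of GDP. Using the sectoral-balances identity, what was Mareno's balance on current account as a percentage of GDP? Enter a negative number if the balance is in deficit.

-3.4

By the sectoral-balances identity, CA = (S_private - I) + (T - G).
Private balance = 17.9 - 15.7 = 2.2
Government balance (T - G) = -5.6
CA = 2.2 + (-5.6) = -3.4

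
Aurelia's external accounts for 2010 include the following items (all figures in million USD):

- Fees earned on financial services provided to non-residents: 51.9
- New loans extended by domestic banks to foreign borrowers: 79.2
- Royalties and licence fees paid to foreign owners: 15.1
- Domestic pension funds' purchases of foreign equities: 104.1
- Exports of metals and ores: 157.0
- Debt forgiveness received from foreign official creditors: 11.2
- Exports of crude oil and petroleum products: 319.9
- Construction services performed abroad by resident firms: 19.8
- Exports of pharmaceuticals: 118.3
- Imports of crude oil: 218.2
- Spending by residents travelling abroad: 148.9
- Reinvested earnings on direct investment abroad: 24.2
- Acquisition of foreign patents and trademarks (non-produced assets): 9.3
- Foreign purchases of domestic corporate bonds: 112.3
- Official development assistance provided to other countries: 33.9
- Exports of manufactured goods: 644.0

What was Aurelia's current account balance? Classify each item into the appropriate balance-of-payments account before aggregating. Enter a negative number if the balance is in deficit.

919.0

Goods: 319.9 + 118.3 + 644.0 - 218.2 + 157.0 = 1021.0
Services: -15.1 + 19.8 + 51.9 - 148.9 = -92.3
Primary income: 24.2
Secondary income: -33.9
Current account = 1021.0 + (-92.3) + 24.2 + (-33.9) = 919.0
(Excluded from the current account — financial account: new loans extended by domestic banks to foreign borrowers 79.2, domestic pension funds' purchases of foreign equities 104.1, foreign purchases of domestic corporate bonds 112.3; capital account: debt forgiveness received from foreign official creditors 11.2, acquisition of foreign patents and trademarks (non-produced assets) 9.3.)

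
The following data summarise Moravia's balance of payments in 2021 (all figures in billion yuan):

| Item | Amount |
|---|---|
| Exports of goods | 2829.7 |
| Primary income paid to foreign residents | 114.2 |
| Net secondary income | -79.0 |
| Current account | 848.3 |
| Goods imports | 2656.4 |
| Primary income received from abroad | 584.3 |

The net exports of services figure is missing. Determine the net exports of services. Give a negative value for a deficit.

283.9

Current account = goods balance + services balance + net primary income + net secondary income
Sum of the known components = 564.4
Net exports of services = CA - (known components) = 848.3 - 564.4 = 283.9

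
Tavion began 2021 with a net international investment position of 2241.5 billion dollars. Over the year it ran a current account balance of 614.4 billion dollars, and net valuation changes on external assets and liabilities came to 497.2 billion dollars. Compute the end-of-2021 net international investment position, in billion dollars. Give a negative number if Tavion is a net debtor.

Change in NIIP = current account + net valuation change = 614.4 + 497.2 = 1111.6
End-of-year NIIP = 2241.5 + 1111.6 = 3353.1

3353.1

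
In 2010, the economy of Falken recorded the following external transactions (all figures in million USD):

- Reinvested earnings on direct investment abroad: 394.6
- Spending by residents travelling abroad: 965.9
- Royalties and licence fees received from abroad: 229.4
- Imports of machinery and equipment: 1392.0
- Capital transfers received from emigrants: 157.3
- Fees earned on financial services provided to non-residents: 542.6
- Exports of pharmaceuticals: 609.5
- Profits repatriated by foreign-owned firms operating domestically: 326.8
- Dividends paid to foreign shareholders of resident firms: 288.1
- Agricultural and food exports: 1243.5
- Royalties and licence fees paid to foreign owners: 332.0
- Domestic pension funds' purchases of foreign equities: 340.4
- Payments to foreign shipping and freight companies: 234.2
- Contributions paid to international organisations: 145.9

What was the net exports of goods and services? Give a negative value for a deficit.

Goods: -1392.0 + 1243.5 + 609.5 = 461.0
Services: -234.2 + 229.4 + 542.6 - 965.9 - 332.0 = -760.1
Trade balance = 461.0 + (-760.1) = -299.1
(Excluded from the trade balance — primary income: reinvested earnings on direct investment abroad 394.6, profits repatriated by foreign-owned firms operating domestically 326.8, dividends paid to foreign shareholders of resident firms 288.1; capital account: capital transfers received from emigrants 157.3; financial account: domestic pension funds' purchases of foreign equities 340.4; secondary income: contributions paid to international organisations 145.9.)

-299.1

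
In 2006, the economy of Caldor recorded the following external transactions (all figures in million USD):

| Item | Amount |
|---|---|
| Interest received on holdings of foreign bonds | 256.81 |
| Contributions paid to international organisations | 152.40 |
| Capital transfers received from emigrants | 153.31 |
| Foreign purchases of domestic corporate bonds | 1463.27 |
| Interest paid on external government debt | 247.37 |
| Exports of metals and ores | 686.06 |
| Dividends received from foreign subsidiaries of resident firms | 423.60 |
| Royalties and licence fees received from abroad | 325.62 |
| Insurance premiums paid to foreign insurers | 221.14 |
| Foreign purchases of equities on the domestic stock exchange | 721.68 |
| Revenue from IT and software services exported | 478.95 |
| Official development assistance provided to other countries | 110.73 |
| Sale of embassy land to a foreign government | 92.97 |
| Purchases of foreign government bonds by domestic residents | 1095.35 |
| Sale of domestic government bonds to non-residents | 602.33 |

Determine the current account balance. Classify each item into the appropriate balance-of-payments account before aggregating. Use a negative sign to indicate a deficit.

Goods: 686.06
Services: 478.95 + 325.62 - 221.14 = 583.43
Primary income: 423.60 - 247.37 + 256.81 = 433.04
Secondary income: -110.73 - 152.40 = -263.13
Current account = 686.06 + 583.43 + 433.04 + (-263.13) = 1439.40
(Excluded from the current account — capital account: capital transfers received from emigrants 153.31, sale of embassy land to a foreign government 92.97; financial account: foreign purchases of domestic corporate bonds 1463.27, foreign purchases of equities on the domestic stock exchange 721.68, purchases of foreign government bonds by domestic residents 1095.35, sale of domestic government bonds to non-residents 602.33.)

1439.40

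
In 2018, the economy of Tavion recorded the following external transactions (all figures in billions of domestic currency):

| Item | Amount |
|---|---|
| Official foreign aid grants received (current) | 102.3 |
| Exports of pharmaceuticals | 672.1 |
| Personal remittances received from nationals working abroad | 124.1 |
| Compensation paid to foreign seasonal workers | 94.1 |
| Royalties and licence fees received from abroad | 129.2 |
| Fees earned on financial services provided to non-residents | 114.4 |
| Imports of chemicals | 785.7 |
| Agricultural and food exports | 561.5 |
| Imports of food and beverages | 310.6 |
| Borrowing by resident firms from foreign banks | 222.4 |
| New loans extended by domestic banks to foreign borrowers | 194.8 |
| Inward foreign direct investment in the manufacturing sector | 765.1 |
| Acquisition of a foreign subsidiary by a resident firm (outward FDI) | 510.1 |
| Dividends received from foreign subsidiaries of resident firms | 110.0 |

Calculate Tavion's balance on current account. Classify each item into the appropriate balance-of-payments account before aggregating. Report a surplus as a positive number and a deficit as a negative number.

623.2

Goods: -785.7 + 561.5 - 310.6 + 672.1 = 137.3
Services: 129.2 + 114.4 = 243.6
Primary income: -94.1 + 110.0 = 15.9
Secondary income: 102.3 + 124.1 = 226.4
Current account = 137.3 + 243.6 + 15.9 + 226.4 = 623.2
(Excluded from the current account — financial account: borrowing by resident firms from foreign banks 222.4, new loans extended by domestic banks to foreign borrowers 194.8, inward foreign direct investment in the manufacturing sector 765.1, acquisition of a foreign subsidiary by a resident firm (outward FDI) 510.1.)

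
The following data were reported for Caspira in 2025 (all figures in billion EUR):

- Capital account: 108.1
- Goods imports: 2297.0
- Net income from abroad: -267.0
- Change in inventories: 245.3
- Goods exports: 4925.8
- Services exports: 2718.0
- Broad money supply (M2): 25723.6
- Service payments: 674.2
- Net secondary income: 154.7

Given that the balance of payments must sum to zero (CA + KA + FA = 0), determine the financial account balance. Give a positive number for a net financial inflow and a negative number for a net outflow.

Goods balance = 4925.8 - 2297.0 = 2628.8
Services balance = 2718.0 - 674.2 = 2043.8
Trade balance (goods + services) = 2628.8 + 2043.8 = 4672.6
Net primary income = -267.0
Net secondary income = 154.7
Current account = 4672.6 + (-267.0) + 154.7 = 4560.3
Financial account = -(4560.3 + 108.1) = -4668.4

-4668.4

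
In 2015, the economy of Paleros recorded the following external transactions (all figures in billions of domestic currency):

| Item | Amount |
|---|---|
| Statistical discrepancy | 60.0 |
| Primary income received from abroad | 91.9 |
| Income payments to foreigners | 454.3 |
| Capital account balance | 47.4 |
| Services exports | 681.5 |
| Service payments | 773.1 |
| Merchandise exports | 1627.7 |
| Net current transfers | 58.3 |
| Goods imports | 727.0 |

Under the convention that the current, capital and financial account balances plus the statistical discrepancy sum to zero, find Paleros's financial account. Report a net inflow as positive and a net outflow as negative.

-612.4

Goods balance = 1627.7 - 727.0 = 900.7
Services balance = 681.5 - 773.1 = -91.6
Trade balance (goods + services) = 900.7 + (-91.6) = 809.1
Net primary income = 91.9 - 454.3 = -362.4
Net secondary income = 58.3
Current account = 809.1 + (-362.4) + 58.3 = 505.0
Financial account = -(505.0 + 47.4 + 60.0) = -612.4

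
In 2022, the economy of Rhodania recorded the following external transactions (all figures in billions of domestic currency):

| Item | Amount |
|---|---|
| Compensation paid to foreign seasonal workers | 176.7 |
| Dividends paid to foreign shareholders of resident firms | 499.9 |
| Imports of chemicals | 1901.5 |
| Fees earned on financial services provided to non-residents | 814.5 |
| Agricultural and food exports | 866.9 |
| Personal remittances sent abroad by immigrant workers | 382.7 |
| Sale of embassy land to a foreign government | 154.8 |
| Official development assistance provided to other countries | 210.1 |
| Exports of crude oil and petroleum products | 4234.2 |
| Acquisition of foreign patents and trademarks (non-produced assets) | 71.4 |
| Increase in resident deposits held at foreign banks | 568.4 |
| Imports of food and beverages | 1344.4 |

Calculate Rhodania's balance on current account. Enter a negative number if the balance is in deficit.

1400.3

Goods: 866.9 - 1344.4 - 1901.5 + 4234.2 = 1855.2
Services: 814.5
Primary income: -176.7 - 499.9 = -676.6
Secondary income: -210.1 - 382.7 = -592.8
Current account = 1855.2 + 814.5 + (-676.6) + (-592.8) = 1400.3
(Excluded from the current account — capital account: sale of embassy land to a foreign government 154.8, acquisition of foreign patents and trademarks (non-produced assets) 71.4; financial account: increase in resident deposits held at foreign banks 568.4.)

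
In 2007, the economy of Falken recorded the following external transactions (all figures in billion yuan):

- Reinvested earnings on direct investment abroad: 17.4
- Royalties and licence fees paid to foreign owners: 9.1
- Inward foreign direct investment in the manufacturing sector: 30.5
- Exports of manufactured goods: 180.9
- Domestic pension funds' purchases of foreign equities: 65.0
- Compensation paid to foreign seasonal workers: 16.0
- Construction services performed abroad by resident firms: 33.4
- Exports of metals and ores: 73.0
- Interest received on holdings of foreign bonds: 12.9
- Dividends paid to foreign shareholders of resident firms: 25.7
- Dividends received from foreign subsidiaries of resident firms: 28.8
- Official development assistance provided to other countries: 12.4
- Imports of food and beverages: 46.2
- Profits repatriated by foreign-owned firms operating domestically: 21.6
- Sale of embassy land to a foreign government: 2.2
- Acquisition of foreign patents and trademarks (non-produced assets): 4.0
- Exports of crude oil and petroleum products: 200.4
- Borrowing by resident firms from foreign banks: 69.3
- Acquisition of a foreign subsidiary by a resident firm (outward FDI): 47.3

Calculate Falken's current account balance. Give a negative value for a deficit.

415.8

Goods: 180.9 + 200.4 + 73.0 - 46.2 = 408.1
Services: 33.4 - 9.1 = 24.3
Primary income: 17.4 + 12.9 - 21.6 - 25.7 + 28.8 - 16.0 = -4.2
Secondary income: -12.4
Current account = 408.1 + 24.3 + (-4.2) + (-12.4) = 415.8
(Excluded from the current account — financial account: inward foreign direct investment in the manufacturing sector 30.5, domestic pension funds' purchases of foreign equities 65.0, borrowing by resident firms from foreign banks 69.3, acquisition of a foreign subsidiary by a resident firm (outward FDI) 47.3; capital account: sale of embassy land to a foreign government 2.2, acquisition of foreign patents and trademarks (non-produced assets) 4.0.)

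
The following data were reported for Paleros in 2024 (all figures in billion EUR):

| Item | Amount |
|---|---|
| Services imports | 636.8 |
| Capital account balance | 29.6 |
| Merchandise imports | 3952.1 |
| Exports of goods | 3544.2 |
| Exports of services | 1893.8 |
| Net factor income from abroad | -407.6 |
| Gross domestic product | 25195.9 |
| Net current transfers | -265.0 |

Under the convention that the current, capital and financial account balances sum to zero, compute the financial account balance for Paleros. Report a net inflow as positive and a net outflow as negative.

Goods balance = 3544.2 - 3952.1 = -407.9
Services balance = 1893.8 - 636.8 = 1257.0
Trade balance (goods + services) = -407.9 + 1257.0 = 849.1
Net primary income = -407.6
Net secondary income = -265.0
Current account = 849.1 + (-407.6) + (-265.0) = 176.5
Financial account = -(176.5 + 29.6) = -206.1

-206.1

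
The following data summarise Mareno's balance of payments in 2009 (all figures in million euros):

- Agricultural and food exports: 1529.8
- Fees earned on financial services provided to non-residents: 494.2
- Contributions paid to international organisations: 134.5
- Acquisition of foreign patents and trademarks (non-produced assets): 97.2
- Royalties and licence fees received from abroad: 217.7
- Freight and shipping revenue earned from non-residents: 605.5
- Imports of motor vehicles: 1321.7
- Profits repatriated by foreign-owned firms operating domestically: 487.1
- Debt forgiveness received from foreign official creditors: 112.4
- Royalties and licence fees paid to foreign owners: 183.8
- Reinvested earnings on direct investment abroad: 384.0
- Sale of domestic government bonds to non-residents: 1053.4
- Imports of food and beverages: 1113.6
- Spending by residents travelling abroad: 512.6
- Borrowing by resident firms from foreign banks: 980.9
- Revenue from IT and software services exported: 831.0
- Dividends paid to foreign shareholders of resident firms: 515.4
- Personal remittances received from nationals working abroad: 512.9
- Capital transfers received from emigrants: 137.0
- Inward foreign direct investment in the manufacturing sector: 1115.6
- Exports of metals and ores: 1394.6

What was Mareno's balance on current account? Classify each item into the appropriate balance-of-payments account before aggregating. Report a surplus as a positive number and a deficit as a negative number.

1701.0

Goods: -1113.6 + 1394.6 - 1321.7 + 1529.8 = 489.1
Services: 605.5 - 512.6 + 831.0 + 494.2 - 183.8 + 217.7 = 1452.0
Primary income: -515.4 + 384.0 - 487.1 = -618.5
Secondary income: 512.9 - 134.5 = 378.4
Current account = 489.1 + 1452.0 + (-618.5) + 378.4 = 1701.0
(Excluded from the current account — capital account: acquisition of foreign patents and trademarks (non-produced assets) 97.2, debt forgiveness received from foreign official creditors 112.4, capital transfers received from emigrants 137.0; financial account: sale of domestic government bonds to non-residents 1053.4, borrowing by resident firms from foreign banks 980.9, inward foreign direct investment in the manufacturing sector 1115.6.)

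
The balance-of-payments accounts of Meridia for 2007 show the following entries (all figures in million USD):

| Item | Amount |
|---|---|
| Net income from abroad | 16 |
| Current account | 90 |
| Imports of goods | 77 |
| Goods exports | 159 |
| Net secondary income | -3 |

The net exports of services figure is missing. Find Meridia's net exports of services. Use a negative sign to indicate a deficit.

-5

Current account = goods balance + services balance + net primary income + net secondary income
Sum of the known components = 95
Net exports of services = CA - (known components) = 90 - 95 = -5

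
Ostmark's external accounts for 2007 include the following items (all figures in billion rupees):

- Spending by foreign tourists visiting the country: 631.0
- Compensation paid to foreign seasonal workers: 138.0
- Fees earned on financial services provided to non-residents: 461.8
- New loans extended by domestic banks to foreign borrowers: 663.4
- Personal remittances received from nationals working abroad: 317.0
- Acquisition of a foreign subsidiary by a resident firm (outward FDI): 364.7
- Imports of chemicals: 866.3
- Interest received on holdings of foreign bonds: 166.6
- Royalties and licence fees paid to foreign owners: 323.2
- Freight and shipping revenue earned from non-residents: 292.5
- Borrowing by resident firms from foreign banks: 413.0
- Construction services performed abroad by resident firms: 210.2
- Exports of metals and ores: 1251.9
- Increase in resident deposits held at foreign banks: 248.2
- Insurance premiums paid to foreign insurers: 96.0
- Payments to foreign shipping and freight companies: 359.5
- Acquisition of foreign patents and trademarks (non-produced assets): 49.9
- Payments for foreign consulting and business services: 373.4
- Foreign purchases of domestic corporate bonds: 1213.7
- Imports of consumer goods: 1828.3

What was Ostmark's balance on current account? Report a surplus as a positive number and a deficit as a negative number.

Goods: 1251.9 - 866.3 - 1828.3 = -1442.7
Services: -323.2 - 359.5 + 210.2 + 292.5 + 461.8 - 373.4 + 631.0 - 96.0 = 443.4
Primary income: -138.0 + 166.6 = 28.6
Secondary income: 317.0
Current account = (-1442.7) + 443.4 + 28.6 + 317.0 = -653.7
(Excluded from the current account — financial account: new loans extended by domestic banks to foreign borrowers 663.4, acquisition of a foreign subsidiary by a resident firm (outward FDI) 364.7, borrowing by resident firms from foreign banks 413.0, increase in resident deposits held at foreign banks 248.2, foreign purchases of domestic corporate bonds 1213.7; capital account: acquisition of foreign patents and trademarks (non-produced assets) 49.9.)

-653.7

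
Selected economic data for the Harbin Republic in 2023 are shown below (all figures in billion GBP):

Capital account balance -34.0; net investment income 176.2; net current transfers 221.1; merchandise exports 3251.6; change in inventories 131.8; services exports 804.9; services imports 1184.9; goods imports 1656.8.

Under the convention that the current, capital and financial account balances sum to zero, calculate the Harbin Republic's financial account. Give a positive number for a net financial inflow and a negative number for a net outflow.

Goods balance = 3251.6 - 1656.8 = 1594.8
Services balance = 804.9 - 1184.9 = -380.0
Trade balance (goods + services) = 1594.8 + (-380.0) = 1214.8
Net primary income = 176.2
Net secondary income = 221.1
Current account = 1214.8 + 176.2 + 221.1 = 1612.1
Financial account = -(1612.1 + (-34.0)) = -1578.1

-1578.1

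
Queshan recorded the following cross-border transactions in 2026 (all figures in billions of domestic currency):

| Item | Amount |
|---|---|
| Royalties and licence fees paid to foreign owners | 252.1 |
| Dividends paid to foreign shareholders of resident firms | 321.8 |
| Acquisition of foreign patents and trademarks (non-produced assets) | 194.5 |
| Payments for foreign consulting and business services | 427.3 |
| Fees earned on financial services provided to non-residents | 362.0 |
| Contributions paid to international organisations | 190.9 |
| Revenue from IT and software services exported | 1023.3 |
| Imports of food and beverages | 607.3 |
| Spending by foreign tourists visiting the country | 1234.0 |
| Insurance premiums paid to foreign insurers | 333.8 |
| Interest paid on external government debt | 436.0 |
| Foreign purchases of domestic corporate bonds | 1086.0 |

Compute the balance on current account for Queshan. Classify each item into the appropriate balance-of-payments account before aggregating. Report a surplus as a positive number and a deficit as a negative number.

50.1

Goods: -607.3
Services: 362.0 - 252.1 + 1234.0 - 427.3 - 333.8 + 1023.3 = 1606.1
Primary income: -436.0 - 321.8 = -757.8
Secondary income: -190.9
Current account = (-607.3) + 1606.1 + (-757.8) + (-190.9) = 50.1
(Excluded from the current account — capital account: acquisition of foreign patents and trademarks (non-produced assets) 194.5; financial account: foreign purchases of domestic corporate bonds 1086.0.)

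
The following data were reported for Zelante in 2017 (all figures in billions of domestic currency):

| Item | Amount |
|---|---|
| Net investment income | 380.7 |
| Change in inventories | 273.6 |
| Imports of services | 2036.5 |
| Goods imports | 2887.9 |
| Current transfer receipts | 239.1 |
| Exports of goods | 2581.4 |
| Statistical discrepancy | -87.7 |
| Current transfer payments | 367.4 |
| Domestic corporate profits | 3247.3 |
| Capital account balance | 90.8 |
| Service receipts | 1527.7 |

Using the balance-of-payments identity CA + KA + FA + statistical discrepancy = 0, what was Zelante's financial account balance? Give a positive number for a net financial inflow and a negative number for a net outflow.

559.8

Goods balance = 2581.4 - 2887.9 = -306.5
Services balance = 1527.7 - 2036.5 = -508.8
Trade balance (goods + services) = -306.5 + (-508.8) = -815.3
Net primary income = 380.7
Net secondary income = 239.1 - 367.4 = -128.3
Current account = -815.3 + 380.7 + (-128.3) = -562.9
Financial account = -(-562.9 + 90.8 + (-87.7)) = 559.8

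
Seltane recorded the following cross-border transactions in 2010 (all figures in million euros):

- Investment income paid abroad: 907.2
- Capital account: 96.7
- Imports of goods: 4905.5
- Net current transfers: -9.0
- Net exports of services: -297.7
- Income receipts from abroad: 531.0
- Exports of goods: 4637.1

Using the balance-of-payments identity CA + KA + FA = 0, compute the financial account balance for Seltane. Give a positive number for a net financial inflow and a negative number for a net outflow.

Goods balance = 4637.1 - 4905.5 = -268.4
Services balance = -297.7
Trade balance (goods + services) = -268.4 + (-297.7) = -566.1
Net primary income = 531.0 - 907.2 = -376.2
Net secondary income = -9.0
Current account = -566.1 + (-376.2) + (-9.0) = -951.3
Financial account = -(-951.3 + 96.7) = 854.6

854.6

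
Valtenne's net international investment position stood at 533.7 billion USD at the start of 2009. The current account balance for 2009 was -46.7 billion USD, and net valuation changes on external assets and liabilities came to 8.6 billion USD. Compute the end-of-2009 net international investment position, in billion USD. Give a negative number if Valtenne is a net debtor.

Change in NIIP = current account + net valuation change = -46.7 + 8.6 = -38.1
End-of-year NIIP = 533.7 + (-38.1) = 495.6

495.6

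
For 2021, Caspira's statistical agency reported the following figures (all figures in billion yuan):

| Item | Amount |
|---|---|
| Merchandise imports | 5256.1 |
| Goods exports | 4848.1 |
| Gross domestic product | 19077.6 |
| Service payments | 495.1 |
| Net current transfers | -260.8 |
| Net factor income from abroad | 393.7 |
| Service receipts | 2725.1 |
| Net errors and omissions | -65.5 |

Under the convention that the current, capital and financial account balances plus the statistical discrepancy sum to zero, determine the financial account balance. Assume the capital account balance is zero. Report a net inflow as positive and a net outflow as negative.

-1889.4

Goods balance = 4848.1 - 5256.1 = -408.0
Services balance = 2725.1 - 495.1 = 2230.0
Trade balance (goods + services) = -408.0 + 2230.0 = 1822.0
Net primary income = 393.7
Net secondary income = -260.8
Current account = 1822.0 + 393.7 + (-260.8) = 1954.9
Financial account = -(1954.9 + (-65.5)) = -1889.4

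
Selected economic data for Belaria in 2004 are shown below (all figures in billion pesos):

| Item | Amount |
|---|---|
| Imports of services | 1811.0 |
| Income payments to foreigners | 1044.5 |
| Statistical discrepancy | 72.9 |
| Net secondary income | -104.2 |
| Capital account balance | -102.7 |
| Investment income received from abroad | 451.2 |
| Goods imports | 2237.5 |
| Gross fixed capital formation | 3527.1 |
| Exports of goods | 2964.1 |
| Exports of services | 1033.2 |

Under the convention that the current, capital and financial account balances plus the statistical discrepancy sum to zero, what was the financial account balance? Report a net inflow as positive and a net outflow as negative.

778.5

Goods balance = 2964.1 - 2237.5 = 726.6
Services balance = 1033.2 - 1811.0 = -777.8
Trade balance (goods + services) = 726.6 + (-777.8) = -51.2
Net primary income = 451.2 - 1044.5 = -593.3
Net secondary income = -104.2
Current account = -51.2 + (-593.3) + (-104.2) = -748.7
Financial account = -(-748.7 + (-102.7) + 72.9) = 778.5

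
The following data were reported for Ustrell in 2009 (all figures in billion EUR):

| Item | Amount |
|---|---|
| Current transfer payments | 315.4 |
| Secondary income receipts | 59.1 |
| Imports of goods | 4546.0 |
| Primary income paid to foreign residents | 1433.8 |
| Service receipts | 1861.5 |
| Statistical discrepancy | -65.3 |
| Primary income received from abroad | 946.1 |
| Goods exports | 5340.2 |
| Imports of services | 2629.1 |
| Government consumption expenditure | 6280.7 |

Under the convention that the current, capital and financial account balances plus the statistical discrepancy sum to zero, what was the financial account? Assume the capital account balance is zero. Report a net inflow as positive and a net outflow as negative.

782.7

Goods balance = 5340.2 - 4546.0 = 794.2
Services balance = 1861.5 - 2629.1 = -767.6
Trade balance (goods + services) = 794.2 + (-767.6) = 26.6
Net primary income = 946.1 - 1433.8 = -487.7
Net secondary income = 59.1 - 315.4 = -256.3
Current account = 26.6 + (-487.7) + (-256.3) = -717.4
Financial account = -(-717.4 + (-65.3)) = 782.7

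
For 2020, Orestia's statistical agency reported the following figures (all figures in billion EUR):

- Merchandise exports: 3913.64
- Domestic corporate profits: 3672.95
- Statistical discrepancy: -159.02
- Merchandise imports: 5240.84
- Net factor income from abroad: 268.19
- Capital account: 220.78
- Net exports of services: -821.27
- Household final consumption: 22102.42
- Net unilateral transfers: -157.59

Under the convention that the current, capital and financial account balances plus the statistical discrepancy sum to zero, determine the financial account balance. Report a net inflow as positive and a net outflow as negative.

1976.11

Goods balance = 3913.64 - 5240.84 = -1327.20
Services balance = -821.27
Trade balance (goods + services) = -1327.20 + (-821.27) = -2148.47
Net primary income = 268.19
Net secondary income = -157.59
Current account = -2148.47 + 268.19 + (-157.59) = -2037.87
Financial account = -(-2037.87 + 220.78 + (-159.02)) = 1976.11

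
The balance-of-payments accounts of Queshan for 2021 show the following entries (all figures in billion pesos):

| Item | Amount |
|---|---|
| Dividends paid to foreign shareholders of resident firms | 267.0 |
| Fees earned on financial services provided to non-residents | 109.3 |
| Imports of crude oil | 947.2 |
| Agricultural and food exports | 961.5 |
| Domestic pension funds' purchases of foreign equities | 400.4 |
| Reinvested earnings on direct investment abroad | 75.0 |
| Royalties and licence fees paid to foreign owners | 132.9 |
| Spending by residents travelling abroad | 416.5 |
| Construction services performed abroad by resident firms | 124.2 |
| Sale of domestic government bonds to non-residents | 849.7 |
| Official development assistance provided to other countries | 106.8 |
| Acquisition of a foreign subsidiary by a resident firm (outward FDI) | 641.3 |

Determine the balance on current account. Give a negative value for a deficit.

Goods: 961.5 - 947.2 = 14.3
Services: -416.5 + 109.3 - 132.9 + 124.2 = -315.9
Primary income: 75.0 - 267.0 = -192.0
Secondary income: -106.8
Current account = 14.3 + (-315.9) + (-192.0) + (-106.8) = -600.4
(Excluded from the current account — financial account: domestic pension funds' purchases of foreign equities 400.4, sale of domestic government bonds to non-residents 849.7, acquisition of a foreign subsidiary by a resident firm (outward FDI) 641.3.)

-600.4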